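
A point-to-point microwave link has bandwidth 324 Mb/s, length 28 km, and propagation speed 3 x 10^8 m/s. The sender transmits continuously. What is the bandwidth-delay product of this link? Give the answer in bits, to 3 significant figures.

30200 bits

Propagation delay = 28000 / 300000000 = 9.33333e-05 s.
BDP = R × t_prop = 324000000 × 9.33333e-05 = 30240 bits.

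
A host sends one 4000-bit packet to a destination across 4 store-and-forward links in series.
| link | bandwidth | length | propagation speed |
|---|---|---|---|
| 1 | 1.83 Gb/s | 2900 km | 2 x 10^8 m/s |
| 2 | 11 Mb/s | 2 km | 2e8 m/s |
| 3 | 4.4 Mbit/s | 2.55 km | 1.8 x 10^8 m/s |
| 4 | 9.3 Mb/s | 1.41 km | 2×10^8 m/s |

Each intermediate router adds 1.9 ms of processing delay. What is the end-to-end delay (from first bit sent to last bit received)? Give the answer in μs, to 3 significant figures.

Transmission delays (L/R per hop): 2.18579, 363.636, 909.091, 430.108 μs; sum = 1705.02 μs.
Propagation delays (d/s per hop): 14500, 10, 14.1667, 7.05 μs; sum = 14531.2 μs.
Processing at 3 router(s): 3 × 1.9 ms = 5700 μs.
End-to-end = 21900 μs.

21900 μs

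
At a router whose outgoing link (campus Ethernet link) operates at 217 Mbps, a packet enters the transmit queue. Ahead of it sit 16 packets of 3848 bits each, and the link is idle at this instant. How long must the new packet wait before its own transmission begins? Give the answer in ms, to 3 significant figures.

Each queued packet: L/R = 3848/217000000 = 0.0177327 ms.
16 queued → 0.283724 ms.
Queuing delay = 0.284 ms.

0.284 ms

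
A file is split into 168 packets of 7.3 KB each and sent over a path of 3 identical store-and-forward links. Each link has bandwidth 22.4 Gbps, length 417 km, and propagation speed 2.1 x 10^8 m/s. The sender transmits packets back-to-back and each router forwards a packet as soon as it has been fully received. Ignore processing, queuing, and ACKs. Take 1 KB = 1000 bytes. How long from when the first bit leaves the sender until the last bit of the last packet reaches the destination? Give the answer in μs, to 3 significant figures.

Per-hop transmission t_tx = L/R = 58400/22400000000 = 2.60714 μs.
Per-hop propagation t_prop = 417000/210000000 = 1985.71 μs.
Pipeline fill: first packet needs 3·t_tx to clear all hops; remaining 167 packets each add one t_tx.
Total = (3+168-1)·t_tx + 3·t_prop = 170·2.60714 + 3·1985.71 = 6400 μs.

6400 μs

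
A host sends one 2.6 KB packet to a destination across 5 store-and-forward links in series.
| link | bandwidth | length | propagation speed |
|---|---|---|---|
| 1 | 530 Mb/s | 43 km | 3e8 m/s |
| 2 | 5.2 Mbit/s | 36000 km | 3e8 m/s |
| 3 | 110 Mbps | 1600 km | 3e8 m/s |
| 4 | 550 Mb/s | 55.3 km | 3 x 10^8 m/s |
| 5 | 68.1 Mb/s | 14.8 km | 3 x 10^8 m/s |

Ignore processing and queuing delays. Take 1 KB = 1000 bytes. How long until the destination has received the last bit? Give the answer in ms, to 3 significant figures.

130 ms

L = 20800 bits.
Transmission delays (L/R per hop): 0.0392453, 4, 0.189091, 0.0378182, 0.305433 ms; sum = 4.57159 ms.
Propagation delays (d/s per hop): 0.143333, 120, 5.33333, 0.184333, 0.0493333 ms; sum = 125.71 ms.
End-to-end = 130 ms.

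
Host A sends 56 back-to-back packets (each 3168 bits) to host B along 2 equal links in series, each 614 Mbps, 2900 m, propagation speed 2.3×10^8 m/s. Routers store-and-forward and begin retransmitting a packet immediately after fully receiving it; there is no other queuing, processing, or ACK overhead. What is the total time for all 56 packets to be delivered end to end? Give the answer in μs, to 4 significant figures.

Per-hop transmission t_tx = L/R = 3168/614000000 = 5.15961 μs.
Per-hop propagation t_prop = 2900/2.3e+08 = 12.6087 μs.
Pipeline fill: first packet needs 2·t_tx to clear all hops; remaining 55 packets each add one t_tx.
Total = (2+56-1)·t_tx + 2·t_prop = 57·5.15961 + 2·12.6087 = 319.3 μs.

319.3 μs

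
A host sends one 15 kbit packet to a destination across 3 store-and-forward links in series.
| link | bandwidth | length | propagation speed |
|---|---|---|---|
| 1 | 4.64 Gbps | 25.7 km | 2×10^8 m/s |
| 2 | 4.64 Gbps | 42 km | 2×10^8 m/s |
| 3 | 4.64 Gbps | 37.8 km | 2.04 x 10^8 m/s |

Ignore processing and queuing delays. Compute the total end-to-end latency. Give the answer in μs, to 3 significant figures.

L = 15000 bits.
Transmission delay per hop = L/R = 15000/4640000000 = 3.23276 μs; 3 hops → 9.69828 μs.
Propagation delays (d/s per hop): 128.5, 210, 185.294 μs; sum = 523.794 μs.
End-to-end = 533 μs.

533 μs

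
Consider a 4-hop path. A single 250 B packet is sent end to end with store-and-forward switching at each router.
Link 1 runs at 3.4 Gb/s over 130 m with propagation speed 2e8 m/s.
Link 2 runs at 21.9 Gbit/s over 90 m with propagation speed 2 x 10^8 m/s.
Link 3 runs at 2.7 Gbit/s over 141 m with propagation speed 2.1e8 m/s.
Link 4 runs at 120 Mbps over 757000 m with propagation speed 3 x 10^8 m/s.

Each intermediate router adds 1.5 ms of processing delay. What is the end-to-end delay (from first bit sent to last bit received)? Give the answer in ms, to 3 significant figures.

7.04 ms

L = 250 × 8 = 2000 bits.
Transmission delays (L/R per hop): 0.000588235, 9.13242e-05, 0.000740741, 0.0166667 ms; sum = 0.018087 ms.
Propagation delays (d/s per hop): 0.00065, 0.00045, 0.000671429, 2.52333 ms; sum = 2.5251 ms.
Processing at 3 router(s): 3 × 1.5 ms = 4.5 ms.
End-to-end = 7.04 ms.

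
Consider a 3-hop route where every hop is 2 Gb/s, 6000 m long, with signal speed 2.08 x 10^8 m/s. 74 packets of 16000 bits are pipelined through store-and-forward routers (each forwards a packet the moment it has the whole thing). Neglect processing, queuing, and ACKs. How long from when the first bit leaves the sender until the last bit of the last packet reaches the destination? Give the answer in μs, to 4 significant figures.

694.5 μs

Per-hop transmission t_tx = L/R = 16000/2000000000 = 8 μs.
Per-hop propagation t_prop = 6000/208000000 = 28.8462 μs.
Pipeline fill: first packet needs 3·t_tx to clear all hops; remaining 73 packets each add one t_tx.
Total = (3+74-1)·t_tx + 3·t_prop = 76·8 + 3·28.8462 = 694.5 μs.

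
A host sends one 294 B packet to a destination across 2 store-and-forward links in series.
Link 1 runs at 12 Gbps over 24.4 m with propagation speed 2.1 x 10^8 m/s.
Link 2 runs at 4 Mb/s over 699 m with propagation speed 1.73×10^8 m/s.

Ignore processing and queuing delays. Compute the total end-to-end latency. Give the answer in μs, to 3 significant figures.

L = 294 × 8 = 2352 bits.
Transmission delays (L/R per hop): 0.196, 588 μs; sum = 588.196 μs.
Propagation delays (d/s per hop): 0.11619, 4.04046 μs; sum = 4.15665 μs.
End-to-end = 592 μs.

592 μs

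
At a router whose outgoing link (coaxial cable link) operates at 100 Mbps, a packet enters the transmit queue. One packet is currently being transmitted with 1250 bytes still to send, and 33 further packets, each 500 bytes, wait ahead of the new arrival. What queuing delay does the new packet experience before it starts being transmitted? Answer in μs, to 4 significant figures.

Each queued packet: L/R = 4000/100000000 = 40 μs.
33 queued → 1320 μs.
Plus remaining 10000 bits of current packet: 100 μs.
Queuing delay = 1420 μs.

1420 μs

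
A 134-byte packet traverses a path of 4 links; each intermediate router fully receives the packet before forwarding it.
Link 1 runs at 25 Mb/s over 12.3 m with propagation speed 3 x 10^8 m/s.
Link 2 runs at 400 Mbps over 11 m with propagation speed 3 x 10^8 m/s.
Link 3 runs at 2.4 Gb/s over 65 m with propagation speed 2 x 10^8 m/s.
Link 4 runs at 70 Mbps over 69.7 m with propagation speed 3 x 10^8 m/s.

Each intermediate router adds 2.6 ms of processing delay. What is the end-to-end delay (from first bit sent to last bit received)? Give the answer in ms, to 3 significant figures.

L = 134 × 8 = 1072 bits.
Transmission delays (L/R per hop): 0.04288, 0.00268, 0.000446667, 0.0153143 ms; sum = 0.061321 ms.
Propagation delays (d/s per hop): 4.1e-05, 3.66667e-05, 0.000325, 0.000232333 ms; sum = 0.000635 ms.
Processing at 3 router(s): 3 × 2.6 ms = 7.8 ms.
End-to-end = 7.86 ms.

7.86 ms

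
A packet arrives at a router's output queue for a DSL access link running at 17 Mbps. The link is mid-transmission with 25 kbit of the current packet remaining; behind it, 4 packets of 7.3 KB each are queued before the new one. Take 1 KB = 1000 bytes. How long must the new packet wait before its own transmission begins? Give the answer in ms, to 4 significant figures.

15.21 ms

Each queued packet: L/R = 58400/17000000 = 3.43529 ms.
4 queued → 13.7412 ms.
Plus remaining 25000 bits of current packet: 1.47059 ms.
Queuing delay = 15.21 ms.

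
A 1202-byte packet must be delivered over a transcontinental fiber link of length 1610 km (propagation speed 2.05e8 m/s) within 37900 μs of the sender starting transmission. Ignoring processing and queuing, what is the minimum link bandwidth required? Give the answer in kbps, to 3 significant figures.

L = 9616 bits.
Propagation delay = 1610000 / 2.05e+08 = 7853.66 μs.
Transmission budget = 37900 − 7853.66 = 30046.3 μs.
R ≥ L / t_tx = 9616 bits / 0.0300463 s = 320 kbps.

320 kbps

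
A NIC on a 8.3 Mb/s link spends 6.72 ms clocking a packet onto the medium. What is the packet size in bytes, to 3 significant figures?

L = R × t_tx = 8.3e+06 b/s × 0.00672 s = 55776 bits.
In bytes: 55776 / 8 = 6970 bytes.

6970 bytes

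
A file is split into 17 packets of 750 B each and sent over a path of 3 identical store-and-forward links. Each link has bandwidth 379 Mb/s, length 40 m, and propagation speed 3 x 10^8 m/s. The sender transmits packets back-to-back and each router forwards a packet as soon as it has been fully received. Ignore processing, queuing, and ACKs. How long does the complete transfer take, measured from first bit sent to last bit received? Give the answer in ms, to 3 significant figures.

Per-hop transmission t_tx = L/R = 6000/379000000 = 0.0158311 ms.
Per-hop propagation t_prop = 40/300000000 = 0.000133333 ms.
Pipeline fill: first packet needs 3·t_tx to clear all hops; remaining 16 packets each add one t_tx.
Total = (3+17-1)·t_tx + 3·t_prop = 19·0.0158311 + 3·0.000133333 = 0.301 ms.

0.301 ms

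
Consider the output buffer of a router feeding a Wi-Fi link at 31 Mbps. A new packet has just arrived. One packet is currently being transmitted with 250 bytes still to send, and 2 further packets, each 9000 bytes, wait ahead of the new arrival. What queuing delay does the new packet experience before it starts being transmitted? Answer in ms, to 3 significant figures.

Each queued packet: L/R = 72000/31000000 = 2.32258 ms.
2 queued → 4.64516 ms.
Plus remaining 2000 bits of current packet: 0.0645161 ms.
Queuing delay = 4.71 ms.

4.71 ms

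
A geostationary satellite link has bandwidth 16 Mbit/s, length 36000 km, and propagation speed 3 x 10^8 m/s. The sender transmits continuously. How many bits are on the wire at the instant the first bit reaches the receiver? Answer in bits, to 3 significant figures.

1920000 bits

Propagation delay = 36000000 / 300000000 = 0.12 s.
BDP = R × t_prop = 16000000 × 0.12 = 1920000 bits.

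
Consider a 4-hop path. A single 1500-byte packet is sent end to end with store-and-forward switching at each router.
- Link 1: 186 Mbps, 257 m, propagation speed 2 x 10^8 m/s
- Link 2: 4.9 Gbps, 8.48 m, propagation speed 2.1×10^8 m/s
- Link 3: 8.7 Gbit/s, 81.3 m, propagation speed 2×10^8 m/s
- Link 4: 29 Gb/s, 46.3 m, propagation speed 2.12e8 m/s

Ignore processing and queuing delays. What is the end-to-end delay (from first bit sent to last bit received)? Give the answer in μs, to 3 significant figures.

L = 1500 × 8 = 12000 bits.
Transmission delays (L/R per hop): 64.5161, 2.44898, 1.37931, 0.413793 μs; sum = 68.7582 μs.
Propagation delays (d/s per hop): 1.285, 0.040381, 0.4065, 0.218396 μs; sum = 1.95028 μs.
End-to-end = 70.7 μs.

70.7 μs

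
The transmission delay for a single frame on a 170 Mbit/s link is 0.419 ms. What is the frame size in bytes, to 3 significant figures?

8900 bytes

L = R × t_tx = 170000000 b/s × 0.000419 s = 71230 bits.
In bytes: 71230 / 8 = 8900 bytes.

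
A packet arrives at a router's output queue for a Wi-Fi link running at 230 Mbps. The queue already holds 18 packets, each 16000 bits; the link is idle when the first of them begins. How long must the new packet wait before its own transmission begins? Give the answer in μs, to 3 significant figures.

Each queued packet: L/R = 16000/230000000 = 69.5652 μs.
18 queued → 1252.17 μs.
Queuing delay = 1250 μs.

1250 μs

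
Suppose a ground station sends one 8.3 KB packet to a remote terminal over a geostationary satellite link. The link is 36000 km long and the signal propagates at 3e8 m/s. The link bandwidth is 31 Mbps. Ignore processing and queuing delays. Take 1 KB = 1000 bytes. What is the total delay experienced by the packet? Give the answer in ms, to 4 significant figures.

L = 66400 bits.
Transmission delay = L/R = 66400 / 31000000 = 2.14194 ms.
Propagation delay = d/s = 36000000 m / 300000000 m/s = 120 ms.
Total = 122.1 ms.

122.1 ms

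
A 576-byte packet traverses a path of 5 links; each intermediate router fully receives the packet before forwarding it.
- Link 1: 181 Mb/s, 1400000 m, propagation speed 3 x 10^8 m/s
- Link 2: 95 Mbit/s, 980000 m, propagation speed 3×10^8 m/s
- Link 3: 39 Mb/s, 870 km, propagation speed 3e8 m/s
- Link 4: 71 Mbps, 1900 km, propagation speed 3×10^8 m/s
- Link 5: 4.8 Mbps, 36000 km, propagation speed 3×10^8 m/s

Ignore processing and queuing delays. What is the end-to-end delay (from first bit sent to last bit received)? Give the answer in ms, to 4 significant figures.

L = 576 × 8 = 4608 bits.
Transmission delays (L/R per hop): 0.0254586, 0.0485053, 0.118154, 0.0649014, 0.96 ms; sum = 1.21702 ms.
Propagation delays (d/s per hop): 4.66667, 3.26667, 2.9, 6.33333, 120 ms; sum = 137.167 ms.
End-to-end = 138.4 ms.

138.4 ms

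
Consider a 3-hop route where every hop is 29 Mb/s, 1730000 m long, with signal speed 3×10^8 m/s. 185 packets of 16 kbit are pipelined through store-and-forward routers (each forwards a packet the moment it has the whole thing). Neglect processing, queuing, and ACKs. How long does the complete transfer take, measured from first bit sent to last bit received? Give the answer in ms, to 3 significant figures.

120 ms

Per-hop transmission t_tx = L/R = 16000/29000000 = 0.551724 ms.
Per-hop propagation t_prop = 1730000/300000000 = 5.76667 ms.
Pipeline fill: first packet needs 3·t_tx to clear all hops; remaining 184 packets each add one t_tx.
Total = (3+185-1)·t_tx + 3·t_prop = 187·0.551724 + 3·5.76667 = 120 ms.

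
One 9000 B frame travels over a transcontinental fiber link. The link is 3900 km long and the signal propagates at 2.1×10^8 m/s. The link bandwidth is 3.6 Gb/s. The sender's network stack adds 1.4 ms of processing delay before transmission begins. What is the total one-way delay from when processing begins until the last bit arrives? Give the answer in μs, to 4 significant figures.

L = 9000 × 8 = 72000 bits.
Transmission delay = L/R = 72000 / 3600000000 = 20 μs.
Propagation delay = d/s = 3900000 m / 210000000 m/s = 18571.4 μs.
Plus processing delay 1.4 ms = 1400 μs.
Total = 19990 μs.

19990 μs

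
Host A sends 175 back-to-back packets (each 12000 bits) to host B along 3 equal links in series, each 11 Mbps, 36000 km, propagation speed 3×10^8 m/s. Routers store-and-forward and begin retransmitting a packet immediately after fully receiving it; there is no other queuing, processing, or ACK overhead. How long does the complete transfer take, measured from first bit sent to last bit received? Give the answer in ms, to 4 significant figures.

Per-hop transmission t_tx = L/R = 12000/11000000 = 1.09091 ms.
Per-hop propagation t_prop = 36000000/300000000 = 120 ms.
Pipeline fill: first packet needs 3·t_tx to clear all hops; remaining 174 packets each add one t_tx.
Total = (3+175-1)·t_tx + 3·t_prop = 177·1.09091 + 3·120 = 553.1 ms.

553.1 ms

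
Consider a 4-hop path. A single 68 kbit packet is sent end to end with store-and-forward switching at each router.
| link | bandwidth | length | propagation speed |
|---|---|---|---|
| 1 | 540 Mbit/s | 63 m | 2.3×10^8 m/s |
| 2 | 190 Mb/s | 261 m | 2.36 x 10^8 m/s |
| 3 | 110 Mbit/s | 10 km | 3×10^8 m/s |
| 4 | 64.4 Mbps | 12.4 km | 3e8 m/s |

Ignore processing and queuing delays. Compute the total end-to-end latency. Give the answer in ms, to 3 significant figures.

L = 68000 bits.
Transmission delays (L/R per hop): 0.125926, 0.357895, 0.618182, 1.0559 ms; sum = 2.1579 ms.
Propagation delays (d/s per hop): 0.000273913, 0.00110593, 0.0333333, 0.0413333 ms; sum = 0.0760465 ms.
End-to-end = 2.23 ms.

2.23 ms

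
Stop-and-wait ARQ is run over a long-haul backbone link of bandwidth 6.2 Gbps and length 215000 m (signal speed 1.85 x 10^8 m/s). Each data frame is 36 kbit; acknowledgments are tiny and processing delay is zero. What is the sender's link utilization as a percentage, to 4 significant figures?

t_tx = L/R = 36000/6200000000 = 5.80645e-06 s.
t_prop = 215000/185000000 = 0.00116216 s; RTT = 0.00232432 s.
Cycle = t_tx + RTT = 0.00233013 s.
Utilization = t_tx / cycle = 5.80645e-06/0.00233013 = 0.2492 %.

0.2492 %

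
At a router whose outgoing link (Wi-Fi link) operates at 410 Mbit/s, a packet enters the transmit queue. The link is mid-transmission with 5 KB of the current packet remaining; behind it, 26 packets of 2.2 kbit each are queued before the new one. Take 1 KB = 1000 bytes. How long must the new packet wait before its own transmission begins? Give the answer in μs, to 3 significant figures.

Each queued packet: L/R = 2200/410000000 = 5.36585 μs.
26 queued → 139.512 μs.
Plus remaining 40000 bits of current packet: 97.561 μs.
Queuing delay = 237 μs.

237 μs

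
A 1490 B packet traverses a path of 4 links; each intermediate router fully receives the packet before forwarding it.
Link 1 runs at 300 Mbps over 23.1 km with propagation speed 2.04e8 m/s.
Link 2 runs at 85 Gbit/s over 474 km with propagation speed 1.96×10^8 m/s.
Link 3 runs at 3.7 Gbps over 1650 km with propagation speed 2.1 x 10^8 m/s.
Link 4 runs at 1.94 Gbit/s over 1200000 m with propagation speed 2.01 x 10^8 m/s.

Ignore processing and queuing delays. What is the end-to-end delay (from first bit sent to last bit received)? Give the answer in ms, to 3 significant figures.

L = 1490 × 8 = 11920 bits.
Transmission delays (L/R per hop): 0.0397333, 0.000140235, 0.00322162, 0.00614433 ms; sum = 0.0492395 ms.
Propagation delays (d/s per hop): 0.113235, 2.41837, 7.85714, 5.97015 ms; sum = 16.3589 ms.
End-to-end = 16.4 ms.

16.4 ms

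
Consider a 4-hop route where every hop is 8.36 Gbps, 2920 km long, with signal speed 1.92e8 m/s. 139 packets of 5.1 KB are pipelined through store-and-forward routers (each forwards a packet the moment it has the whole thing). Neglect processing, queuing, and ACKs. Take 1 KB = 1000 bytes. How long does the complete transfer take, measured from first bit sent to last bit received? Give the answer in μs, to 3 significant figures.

Per-hop transmission t_tx = L/R = 40800/8.36e+09 = 4.88038 μs.
Per-hop propagation t_prop = 2920000/192000000 = 15208.3 μs.
Pipeline fill: first packet needs 4·t_tx to clear all hops; remaining 138 packets each add one t_tx.
Total = (4+139-1)·t_tx + 4·t_prop = 142·4.88038 + 4·15208.3 = 61500 μs.

61500 μs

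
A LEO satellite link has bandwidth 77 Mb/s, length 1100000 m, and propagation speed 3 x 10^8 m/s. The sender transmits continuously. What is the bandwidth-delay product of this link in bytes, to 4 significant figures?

35290 bytes

Propagation delay = 1100000 / 300000000 = 0.00366667 s.
BDP = R × t_prop = 77000000 × 0.00366667 = 282333 bits.
In bytes: 282333/8 = 35290 bytes.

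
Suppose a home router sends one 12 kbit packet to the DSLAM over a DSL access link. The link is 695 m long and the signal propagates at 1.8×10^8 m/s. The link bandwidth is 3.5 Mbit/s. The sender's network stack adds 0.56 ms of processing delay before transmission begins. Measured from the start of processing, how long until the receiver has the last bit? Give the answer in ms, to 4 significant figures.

3.992 ms

L = 12000 bits.
Transmission delay = L/R = 12000 / 3500000 = 3.42857 ms.
Propagation delay = d/s = 695 m / 180000000 m/s = 0.00386111 ms.
Plus processing delay 0.56 ms = 0.56 ms.
Total = 3.992 ms.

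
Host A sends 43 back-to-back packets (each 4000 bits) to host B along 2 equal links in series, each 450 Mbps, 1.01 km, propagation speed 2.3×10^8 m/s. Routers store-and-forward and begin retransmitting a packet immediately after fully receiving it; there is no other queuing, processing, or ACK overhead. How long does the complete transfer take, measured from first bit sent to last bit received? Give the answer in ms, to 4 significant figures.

0.3999 ms

Per-hop transmission t_tx = L/R = 4000/450000000 = 0.00888889 ms.
Per-hop propagation t_prop = 1010/2.3e+08 = 0.0043913 ms.
Pipeline fill: first packet needs 2·t_tx to clear all hops; remaining 42 packets each add one t_tx.
Total = (2+43-1)·t_tx + 2·t_prop = 44·0.00888889 + 2·0.0043913 = 0.3999 ms.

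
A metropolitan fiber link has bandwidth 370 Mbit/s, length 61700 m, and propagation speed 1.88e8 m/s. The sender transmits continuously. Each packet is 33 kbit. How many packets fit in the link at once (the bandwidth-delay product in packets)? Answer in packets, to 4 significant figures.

Propagation delay = 61700 / 188000000 = 0.000328191 s.
BDP = R × t_prop = 370000000 × 0.000328191 = 121431 bits.
In packets of 33000 bits: 3.680 packets.

3.680 packets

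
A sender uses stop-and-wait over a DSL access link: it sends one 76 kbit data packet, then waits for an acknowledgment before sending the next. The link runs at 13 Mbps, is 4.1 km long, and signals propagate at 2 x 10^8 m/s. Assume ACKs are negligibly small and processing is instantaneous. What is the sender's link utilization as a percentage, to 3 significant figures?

t_tx = L/R = 76000/13000000 = 0.00584615 s.
t_prop = 4100/200000000 = 2.05e-05 s; RTT = 4.1e-05 s.
Cycle = t_tx + RTT = 0.00588715 s.
Utilization = t_tx / cycle = 0.00584615/0.00588715 = 99.3 %.

99.3 %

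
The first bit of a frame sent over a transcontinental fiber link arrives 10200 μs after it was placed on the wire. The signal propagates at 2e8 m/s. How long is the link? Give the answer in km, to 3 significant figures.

d = s × t_prop = 200000000 × 0.0102 = 2040 km.

2040 km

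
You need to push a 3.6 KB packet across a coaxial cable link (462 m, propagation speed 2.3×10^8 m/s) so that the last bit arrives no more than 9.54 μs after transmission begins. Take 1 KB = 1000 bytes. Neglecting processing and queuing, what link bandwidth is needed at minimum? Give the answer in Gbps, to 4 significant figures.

3.824 Gbps

L = 28800 bits.
Propagation delay = 462 / 2.3e+08 = 2.0087 μs.
Transmission budget = 9.54 − 2.0087 = 7.5313 μs.
R ≥ L / t_tx = 28800 bits / 7.5313e-06 s = 3.824 Gbps.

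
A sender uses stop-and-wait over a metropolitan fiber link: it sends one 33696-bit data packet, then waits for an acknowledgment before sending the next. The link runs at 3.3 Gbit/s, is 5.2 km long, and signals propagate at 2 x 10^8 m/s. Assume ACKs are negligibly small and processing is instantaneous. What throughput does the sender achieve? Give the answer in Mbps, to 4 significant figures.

541.6 Mbps

t_tx = L/R = 33696/3300000000 = 1.02109e-05 s.
t_prop = 5200/200000000 = 2.6e-05 s; RTT = 5.2e-05 s.
Cycle = t_tx + RTT = 6.22109e-05 s.
Throughput = L / cycle = 33696 / 6.22109e-05 = 541.6 Mbps.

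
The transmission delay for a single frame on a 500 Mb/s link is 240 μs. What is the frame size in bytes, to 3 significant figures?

L = R × t_tx = 500000000 b/s × 0.00024 s = 120000 bits.
In bytes: 120000 / 8 = 15000 bytes.

15000 bytes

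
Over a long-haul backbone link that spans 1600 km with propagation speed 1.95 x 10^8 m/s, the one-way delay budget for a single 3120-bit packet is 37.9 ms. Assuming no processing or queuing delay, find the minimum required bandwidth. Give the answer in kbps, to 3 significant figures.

Propagation delay = 1600000 / 195000000 = 8.20513 ms.
Transmission budget = 37.9 − 8.20513 = 29.6949 ms.
R ≥ L / t_tx = 3120 bits / 0.0296949 s = 105 kbps.

105 kbps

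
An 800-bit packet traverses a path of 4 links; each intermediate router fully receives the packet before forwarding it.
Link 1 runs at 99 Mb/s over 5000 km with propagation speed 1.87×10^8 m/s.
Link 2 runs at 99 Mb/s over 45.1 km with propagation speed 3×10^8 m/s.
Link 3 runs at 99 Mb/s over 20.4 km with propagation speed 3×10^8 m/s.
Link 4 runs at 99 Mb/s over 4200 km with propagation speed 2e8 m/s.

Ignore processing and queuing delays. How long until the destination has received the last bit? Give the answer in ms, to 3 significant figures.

Transmission delay per hop = L/R = 800/99000000 = 0.00808081 ms; 4 hops → 0.0323232 ms.
Propagation delays (d/s per hop): 26.738, 0.150333, 0.068, 21 ms; sum = 47.9563 ms.
End-to-end = 48.0 ms.

48.0 ms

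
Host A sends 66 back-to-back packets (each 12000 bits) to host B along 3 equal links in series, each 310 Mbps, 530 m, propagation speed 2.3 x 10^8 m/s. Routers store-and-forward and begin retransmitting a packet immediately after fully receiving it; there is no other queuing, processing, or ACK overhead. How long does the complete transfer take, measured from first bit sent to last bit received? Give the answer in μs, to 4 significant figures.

Per-hop transmission t_tx = L/R = 12000/310000000 = 38.7097 μs.
Per-hop propagation t_prop = 530/2.3e+08 = 2.30435 μs.
Pipeline fill: first packet needs 3·t_tx to clear all hops; remaining 65 packets each add one t_tx.
Total = (3+66-1)·t_tx + 3·t_prop = 68·38.7097 + 3·2.30435 = 2639 μs.

2639 μs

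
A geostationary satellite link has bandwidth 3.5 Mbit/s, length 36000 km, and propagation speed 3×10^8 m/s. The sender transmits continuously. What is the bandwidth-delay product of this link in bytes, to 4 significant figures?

Propagation delay = 36000000 / 300000000 = 0.12 s.
BDP = R × t_prop = 3500000 × 0.12 = 420000 bits.
In bytes: 420000/8 = 52500 bytes.

52500 bytes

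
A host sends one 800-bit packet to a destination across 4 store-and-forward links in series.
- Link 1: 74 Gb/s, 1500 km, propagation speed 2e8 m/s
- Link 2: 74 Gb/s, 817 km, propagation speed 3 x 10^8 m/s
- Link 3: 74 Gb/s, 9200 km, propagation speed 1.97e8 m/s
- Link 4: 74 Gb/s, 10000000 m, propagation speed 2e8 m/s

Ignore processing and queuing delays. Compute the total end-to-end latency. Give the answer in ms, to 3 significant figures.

Transmission delay per hop = L/R = 800/74000000000 = 1.08108e-05 ms; 4 hops → 4.32432e-05 ms.
Propagation delays (d/s per hop): 7.5, 2.72333, 46.7005, 50 ms; sum = 106.924 ms.
End-to-end = 107 ms.

107 ms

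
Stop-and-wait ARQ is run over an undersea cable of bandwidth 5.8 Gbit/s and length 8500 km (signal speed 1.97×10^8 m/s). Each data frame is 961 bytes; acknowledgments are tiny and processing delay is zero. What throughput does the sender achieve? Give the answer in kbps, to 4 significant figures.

t_tx = L/R = 7688/5800000000 = 1.32552e-06 s.
t_prop = 8500000/197000000 = 0.0431472 s; RTT = 0.0862944 s.
Cycle = t_tx + RTT = 0.0862957 s.
Throughput = L / cycle = 7688 / 0.0862957 = 89.09 kbps.

89.09 kbps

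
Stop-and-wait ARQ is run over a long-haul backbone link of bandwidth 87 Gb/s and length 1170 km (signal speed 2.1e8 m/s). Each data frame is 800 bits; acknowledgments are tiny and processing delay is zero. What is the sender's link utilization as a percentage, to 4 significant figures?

t_tx = L/R = 800/87000000000 = 9.1954e-09 s.
t_prop = 1170000/210000000 = 0.00557143 s; RTT = 0.0111429 s.
Cycle = t_tx + RTT = 0.0111429 s.
Utilization = t_tx / cycle = 9.1954e-09/0.0111429 = 0.00008252 %.

0.00008252 %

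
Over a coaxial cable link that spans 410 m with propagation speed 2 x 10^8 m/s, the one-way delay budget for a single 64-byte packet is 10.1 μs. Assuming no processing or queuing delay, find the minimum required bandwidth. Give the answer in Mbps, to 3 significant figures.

L = 512 bits.
Propagation delay = 410 / 200000000 = 2.05 μs.
Transmission budget = 10.1 − 2.05 = 8.05 μs.
R ≥ L / t_tx = 512 bits / 8.05e-06 s = 63.6 Mbps.

63.6 Mbps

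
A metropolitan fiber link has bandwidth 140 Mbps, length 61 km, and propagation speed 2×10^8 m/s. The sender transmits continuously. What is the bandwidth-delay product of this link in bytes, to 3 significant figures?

5340 bytes

Propagation delay = 61000 / 200000000 = 0.000305 s.
BDP = R × t_prop = 140000000 × 0.000305 = 42700 bits.
In bytes: 42700/8 = 5340 bytes.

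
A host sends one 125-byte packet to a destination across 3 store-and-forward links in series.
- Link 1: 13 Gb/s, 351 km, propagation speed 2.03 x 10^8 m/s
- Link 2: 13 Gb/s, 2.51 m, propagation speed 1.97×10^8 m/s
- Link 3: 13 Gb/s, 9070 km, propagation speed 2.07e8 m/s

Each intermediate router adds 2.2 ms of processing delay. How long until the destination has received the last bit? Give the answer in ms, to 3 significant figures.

L = 125 × 8 = 1000 bits.
Transmission delay per hop = L/R = 1000/13000000000 = 7.69231e-05 ms; 3 hops → 0.000230769 ms.
Propagation delays (d/s per hop): 1.72906, 1.27411e-05, 43.8164 ms; sum = 45.5455 ms.
Processing at 2 router(s): 2 × 2.2 ms = 4.4 ms.
End-to-end = 49.9 ms.

49.9 ms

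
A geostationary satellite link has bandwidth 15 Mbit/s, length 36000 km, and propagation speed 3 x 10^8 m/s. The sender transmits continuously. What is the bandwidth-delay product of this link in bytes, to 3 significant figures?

225000 bytes

Propagation delay = 36000000 / 300000000 = 0.12 s.
BDP = R × t_prop = 15000000 × 0.12 = 1800000 bits.
In bytes: 1800000/8 = 225000 bytes.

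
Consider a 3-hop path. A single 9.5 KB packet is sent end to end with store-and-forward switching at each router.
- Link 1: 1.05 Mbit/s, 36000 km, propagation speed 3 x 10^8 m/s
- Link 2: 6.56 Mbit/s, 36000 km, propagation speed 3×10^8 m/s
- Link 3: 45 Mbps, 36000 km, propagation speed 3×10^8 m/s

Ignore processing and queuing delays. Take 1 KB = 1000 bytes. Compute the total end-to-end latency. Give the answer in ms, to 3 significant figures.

L = 76000 bits.
Transmission delays (L/R per hop): 72.381, 11.5854, 1.68889 ms; sum = 85.6552 ms.
Propagation delays (d/s per hop): 120, 120, 120 ms; sum = 360 ms.
End-to-end = 446 ms.

446 ms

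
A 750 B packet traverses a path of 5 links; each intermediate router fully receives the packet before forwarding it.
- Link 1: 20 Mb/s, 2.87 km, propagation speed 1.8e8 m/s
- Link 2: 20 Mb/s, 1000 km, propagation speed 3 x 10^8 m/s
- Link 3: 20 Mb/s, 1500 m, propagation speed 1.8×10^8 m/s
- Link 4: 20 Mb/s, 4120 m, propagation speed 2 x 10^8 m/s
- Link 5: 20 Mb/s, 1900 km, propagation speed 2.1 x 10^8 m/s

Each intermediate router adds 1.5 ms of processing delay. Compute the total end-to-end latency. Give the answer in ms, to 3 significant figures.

19.9 ms

L = 750 × 8 = 6000 bits.
Transmission delay per hop = L/R = 6000/20000000 = 0.3 ms; 5 hops → 1.5 ms.
Propagation delays (d/s per hop): 0.0159444, 3.33333, 0.00833333, 0.0206, 9.04762 ms; sum = 12.4258 ms.
Processing at 4 router(s): 4 × 1.5 ms = 6 ms.
End-to-end = 19.9 ms.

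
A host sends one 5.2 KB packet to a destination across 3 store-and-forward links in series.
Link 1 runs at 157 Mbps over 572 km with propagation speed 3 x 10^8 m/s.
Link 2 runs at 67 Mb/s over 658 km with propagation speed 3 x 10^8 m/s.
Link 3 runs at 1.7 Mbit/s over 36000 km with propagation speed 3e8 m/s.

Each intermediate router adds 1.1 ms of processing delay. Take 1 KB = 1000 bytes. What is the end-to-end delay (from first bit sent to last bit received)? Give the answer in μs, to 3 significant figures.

L = 41600 bits.
Transmission delays (L/R per hop): 264.968, 620.896, 24470.6 μs; sum = 25356.5 μs.
Propagation delays (d/s per hop): 1906.67, 2193.33, 120000 μs; sum = 124100 μs.
Processing at 2 router(s): 2 × 1.1 ms = 2200 μs.
End-to-end = 152000 μs.

152000 μs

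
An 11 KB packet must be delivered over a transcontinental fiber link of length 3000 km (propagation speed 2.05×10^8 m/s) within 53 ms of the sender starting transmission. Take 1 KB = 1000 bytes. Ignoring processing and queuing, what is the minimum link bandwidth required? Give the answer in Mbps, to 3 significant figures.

L = 88000 bits.
Propagation delay = 3000000 / 2.05e+08 = 14.6341 ms.
Transmission budget = 53 − 14.6341 = 38.3659 ms.
R ≥ L / t_tx = 88000 bits / 0.0383659 s = 2.29 Mbps.

2.29 Mbps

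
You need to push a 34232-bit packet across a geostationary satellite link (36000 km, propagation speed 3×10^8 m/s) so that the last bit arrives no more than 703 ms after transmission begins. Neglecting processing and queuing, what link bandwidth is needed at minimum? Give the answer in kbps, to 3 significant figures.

Propagation delay = 36000000 / 300000000 = 120 ms.
Transmission budget = 703 − 120 = 583 ms.
R ≥ L / t_tx = 34232 bits / 0.583 s = 58.7 kbps.

58.7 kbps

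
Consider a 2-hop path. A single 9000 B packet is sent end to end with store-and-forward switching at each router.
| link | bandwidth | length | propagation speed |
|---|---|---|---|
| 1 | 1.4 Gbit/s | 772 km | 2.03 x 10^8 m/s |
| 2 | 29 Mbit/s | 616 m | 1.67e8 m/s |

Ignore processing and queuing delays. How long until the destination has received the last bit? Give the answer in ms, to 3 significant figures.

L = 9000 × 8 = 72000 bits.
Transmission delays (L/R per hop): 0.0514286, 2.48276 ms; sum = 2.53419 ms.
Propagation delays (d/s per hop): 3.80296, 0.00368862 ms; sum = 3.80664 ms.
End-to-end = 6.34 ms.

6.34 ms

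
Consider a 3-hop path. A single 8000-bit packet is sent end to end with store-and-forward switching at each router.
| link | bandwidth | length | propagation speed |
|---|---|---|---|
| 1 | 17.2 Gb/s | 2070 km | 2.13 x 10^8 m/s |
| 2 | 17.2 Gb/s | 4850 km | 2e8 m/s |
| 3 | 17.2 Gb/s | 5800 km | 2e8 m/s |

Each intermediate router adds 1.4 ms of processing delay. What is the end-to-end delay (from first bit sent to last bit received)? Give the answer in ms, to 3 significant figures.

65.8 ms

Transmission delay per hop = L/R = 8000/17200000000 = 0.000465116 ms; 3 hops → 0.00139535 ms.
Propagation delays (d/s per hop): 9.71831, 24.25, 29 ms; sum = 62.9683 ms.
Processing at 2 router(s): 2 × 1.4 ms = 2.8 ms.
End-to-end = 65.8 ms.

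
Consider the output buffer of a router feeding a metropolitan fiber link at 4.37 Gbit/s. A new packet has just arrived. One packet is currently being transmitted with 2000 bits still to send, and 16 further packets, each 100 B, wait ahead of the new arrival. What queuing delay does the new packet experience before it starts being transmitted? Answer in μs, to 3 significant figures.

3.39 μs

Each queued packet: L/R = 800/4370000000 = 0.183066 μs.
16 queued → 2.92906 μs.
Plus remaining 2000 bits of current packet: 0.457666 μs.
Queuing delay = 3.39 μs.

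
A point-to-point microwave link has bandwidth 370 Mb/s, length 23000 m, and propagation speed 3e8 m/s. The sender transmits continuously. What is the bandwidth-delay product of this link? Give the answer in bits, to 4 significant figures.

28370 bits

Propagation delay = 23000 / 300000000 = 7.66667e-05 s.
BDP = R × t_prop = 370000000 × 7.66667e-05 = 28366.7 bits.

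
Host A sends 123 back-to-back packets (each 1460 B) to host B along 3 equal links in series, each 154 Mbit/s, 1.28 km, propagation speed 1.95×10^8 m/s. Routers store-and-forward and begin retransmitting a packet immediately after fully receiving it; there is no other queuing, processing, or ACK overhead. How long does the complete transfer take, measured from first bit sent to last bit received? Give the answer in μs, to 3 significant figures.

Per-hop transmission t_tx = L/R = 11680/154000000 = 75.8442 μs.
Per-hop propagation t_prop = 1280/195000000 = 6.5641 μs.
Pipeline fill: first packet needs 3·t_tx to clear all hops; remaining 122 packets each add one t_tx.
Total = (3+123-1)·t_tx + 3·t_prop = 125·75.8442 + 3·6.5641 = 9500 μs.

9500 μs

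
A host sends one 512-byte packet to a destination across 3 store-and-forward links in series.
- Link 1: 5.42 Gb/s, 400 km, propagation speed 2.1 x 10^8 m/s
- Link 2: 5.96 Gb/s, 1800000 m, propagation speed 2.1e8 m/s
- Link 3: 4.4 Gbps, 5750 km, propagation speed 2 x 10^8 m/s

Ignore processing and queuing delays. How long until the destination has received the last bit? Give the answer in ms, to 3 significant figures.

L = 512 × 8 = 4096 bits.
Transmission delays (L/R per hop): 0.00075572, 0.000687248, 0.000930909 ms; sum = 0.00237388 ms.
Propagation delays (d/s per hop): 1.90476, 8.57143, 28.75 ms; sum = 39.2262 ms.
End-to-end = 39.2 ms.

39.2 ms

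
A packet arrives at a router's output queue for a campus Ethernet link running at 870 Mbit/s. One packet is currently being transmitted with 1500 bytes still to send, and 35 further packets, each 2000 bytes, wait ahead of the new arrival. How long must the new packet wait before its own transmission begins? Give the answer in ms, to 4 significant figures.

0.6575 ms

Each queued packet: L/R = 16000/870000000 = 0.0183908 ms.
35 queued → 0.643678 ms.
Plus remaining 12000 bits of current packet: 0.0137931 ms.
Queuing delay = 0.6575 ms.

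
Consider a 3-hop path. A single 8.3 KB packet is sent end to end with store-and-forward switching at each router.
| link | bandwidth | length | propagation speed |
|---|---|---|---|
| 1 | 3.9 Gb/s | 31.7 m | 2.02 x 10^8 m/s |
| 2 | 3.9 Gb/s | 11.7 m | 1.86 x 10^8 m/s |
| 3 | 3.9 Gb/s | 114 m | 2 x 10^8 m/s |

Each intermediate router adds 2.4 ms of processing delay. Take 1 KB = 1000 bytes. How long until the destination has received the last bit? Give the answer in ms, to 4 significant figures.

L = 66400 bits.
Transmission delay per hop = L/R = 66400/3900000000 = 0.0170256 ms; 3 hops → 0.0510769 ms.
Propagation delays (d/s per hop): 0.000156931, 6.29032e-05, 0.00057 ms; sum = 0.000789834 ms.
Processing at 2 router(s): 2 × 2.4 ms = 4.8 ms.
End-to-end = 4.852 ms.

4.852 ms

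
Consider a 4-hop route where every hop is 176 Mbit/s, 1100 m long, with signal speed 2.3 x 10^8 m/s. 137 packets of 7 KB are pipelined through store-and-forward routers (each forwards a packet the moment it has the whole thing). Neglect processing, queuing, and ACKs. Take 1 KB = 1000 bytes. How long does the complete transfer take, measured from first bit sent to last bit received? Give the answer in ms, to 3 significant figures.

44.6 ms

Per-hop transmission t_tx = L/R = 56000/176000000 = 0.318182 ms.
Per-hop propagation t_prop = 1100/2.3e+08 = 0.00478261 ms.
Pipeline fill: first packet needs 4·t_tx to clear all hops; remaining 136 packets each add one t_tx.
Total = (4+137-1)·t_tx + 4·t_prop = 140·0.318182 + 4·0.00478261 = 44.6 ms.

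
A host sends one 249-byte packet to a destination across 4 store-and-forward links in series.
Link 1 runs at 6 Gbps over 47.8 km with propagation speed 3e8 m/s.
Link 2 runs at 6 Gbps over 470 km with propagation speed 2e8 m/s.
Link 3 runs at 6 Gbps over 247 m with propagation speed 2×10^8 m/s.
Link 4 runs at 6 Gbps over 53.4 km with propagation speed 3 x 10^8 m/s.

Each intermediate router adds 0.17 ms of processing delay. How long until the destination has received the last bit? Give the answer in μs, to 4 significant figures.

3200 μs

L = 249 × 8 = 1992 bits.
Transmission delay per hop = L/R = 1992/6000000000 = 0.332 μs; 4 hops → 1.328 μs.
Propagation delays (d/s per hop): 159.333, 2350, 1.235, 178 μs; sum = 2688.57 μs.
Processing at 3 router(s): 3 × 0.17 ms = 510 μs.
End-to-end = 3200 μs.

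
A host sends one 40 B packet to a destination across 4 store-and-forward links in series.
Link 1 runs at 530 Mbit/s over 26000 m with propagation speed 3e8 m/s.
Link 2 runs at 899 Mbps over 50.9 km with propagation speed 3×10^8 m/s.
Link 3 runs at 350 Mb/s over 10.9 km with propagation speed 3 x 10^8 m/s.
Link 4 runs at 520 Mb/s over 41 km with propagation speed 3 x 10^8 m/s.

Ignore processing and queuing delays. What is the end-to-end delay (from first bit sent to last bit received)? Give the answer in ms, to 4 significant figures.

L = 40 × 8 = 320 bits.
Transmission delays (L/R per hop): 0.000603774, 0.000355951, 0.000914286, 0.000615385 ms; sum = 0.00248939 ms.
Propagation delays (d/s per hop): 0.0866667, 0.169667, 0.0363333, 0.136667 ms; sum = 0.429333 ms.
End-to-end = 0.4318 ms.

0.4318 ms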